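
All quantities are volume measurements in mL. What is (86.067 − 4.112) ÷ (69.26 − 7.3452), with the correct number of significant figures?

1.324

86.067 − 4.112 = 81.955, limited to 3 d.p. → 5 s.f.; 69.26 − 7.3452 = 61.9148, limited to 2 d.p. → 4 s.f.
Carrying full precision, 81.955 ÷ 61.9148 = 1.32367382274…; keep min(5, 4) = 4 s.f.
Rounded to 4 significant figures: 1.324.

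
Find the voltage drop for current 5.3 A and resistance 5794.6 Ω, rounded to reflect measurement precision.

3.1 × 10^4 V

voltage drop = 5.3 A × 5794.6 Ω = 30711.38 V.
5.3 has 2 significant figures; 5794.6 has 5.
Division/multiplication keeps the fewest: 2 significant figures.
Rounded: 3.1 × 10^4 V.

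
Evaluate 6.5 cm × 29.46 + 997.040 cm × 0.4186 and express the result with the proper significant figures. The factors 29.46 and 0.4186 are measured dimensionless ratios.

6.5 × 29.46 = 191.49 → 1.9 × 10² cm (2 s.f., last digit at the 10^1 place).
997.040 × 0.4186 = 417.360944 → 417.4 cm (4 s.f., last digit at the 10^-1 place).
Sum: 608.850944 cm; keep the coarser place, 10^1.
Result: 6.1 × 10² cm.

6.1 × 10² cm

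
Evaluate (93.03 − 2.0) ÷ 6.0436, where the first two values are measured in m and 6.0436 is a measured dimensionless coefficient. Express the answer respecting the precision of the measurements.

15.1 m

93.03 m − 2.0 m = 91.03 m; the difference is limited to 1 decimal place (3 s.f.).
Carrying full precision, 91.03 ÷ 6.0436 = 15.0622145741… m; 6.0436 has 5 s.f., so the result keeps min(3, 5) = 3 s.f.
Rounded to 3 significant figures: 15.1 m.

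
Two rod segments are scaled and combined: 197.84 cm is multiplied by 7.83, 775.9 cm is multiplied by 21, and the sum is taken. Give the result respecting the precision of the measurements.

1.8 × 10^4 cm

197.84 × 7.83 = 1549.0872 → 1.55 × 10^3 cm (3 s.f., last digit at the 10^1 place).
775.9 × 21 = 16293.9 → 1.6 × 10^4 cm (2 s.f., last digit at the 10^3 place).
Sum: 17842.9872 cm; keep the coarser place, 10^3.
Result: 1.8 × 10^4 cm.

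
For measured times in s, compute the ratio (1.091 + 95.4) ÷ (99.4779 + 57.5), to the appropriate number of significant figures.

1.091 + 95.4 = 96.491, limited to 1 d.p. → 3 s.f.; 99.4779 + 57.5 = 156.9779, limited to 1 d.p. → 4 s.f.
Carrying full precision, 96.491 ÷ 156.9779 = 0.61467888155…; keep min(3, 4) = 3 s.f.
Rounded to 3 significant figures: 0.615.

0.615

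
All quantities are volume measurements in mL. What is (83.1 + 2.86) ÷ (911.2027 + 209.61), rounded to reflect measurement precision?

0.0767

83.1 + 2.86 = 85.96, limited to 1 d.p. → 3 s.f.; 911.2027 + 209.61 = 1120.8127, limited to 2 d.p. → 6 s.f.
Carrying full precision, 85.96 ÷ 1120.8127 = 0.0766943486633…; keep min(3, 6) = 3 s.f.
Rounded to 3 significant figures: 0.0767.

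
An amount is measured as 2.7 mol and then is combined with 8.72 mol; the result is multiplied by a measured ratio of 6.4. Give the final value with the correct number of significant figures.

73 mol

2.7 mol + 8.72 mol = 11.42 mol; the sum is limited to 1 decimal place (3 s.f.).
Carrying full precision, 11.42 × 6.4 = 73.088 mol; 6.4 has 2 s.f., so the result keeps min(3, 2) = 2 s.f.
Rounded to 2 significant figures: 73 mol.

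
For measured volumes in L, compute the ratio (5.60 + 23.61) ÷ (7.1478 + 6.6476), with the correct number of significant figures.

2.117

5.60 + 23.61 = 29.21, limited to 2 d.p. → 4 s.f.; 7.1478 + 6.6476 = 13.7954, limited to 4 d.p. → 6 s.f.
Carrying full precision, 29.21 ÷ 13.7954 = 2.11737245749…; keep min(4, 6) = 4 s.f.
Rounded to 4 significant figures: 2.117.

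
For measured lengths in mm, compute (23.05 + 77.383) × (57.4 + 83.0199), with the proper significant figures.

23.05 + 77.383 = 100.433, limited to 2 d.p. → 5 s.f.; 57.4 + 83.0199 = 140.4199, limited to 1 d.p. → 4 s.f.
Carrying full precision, 100.433 × 140.4199 = 14102.7918167; keep min(5, 4) = 4 s.f.
Rounded to 4 significant figures: 1.410 × 10⁴ mm².

1.410 × 10⁴ mm²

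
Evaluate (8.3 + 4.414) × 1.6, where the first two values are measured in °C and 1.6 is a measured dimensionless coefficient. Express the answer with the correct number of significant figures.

2.0 × 10¹ °C

8.3 °C + 4.414 °C = 12.714 °C; the sum is limited to 1 decimal place (3 s.f.).
Carrying full precision, 12.714 × 1.6 = 20.3424 °C; 1.6 has 2 s.f., so the result keeps min(3, 2) = 2 s.f.
Rounded to 2 significant figures: 2.0 × 10¹ °C.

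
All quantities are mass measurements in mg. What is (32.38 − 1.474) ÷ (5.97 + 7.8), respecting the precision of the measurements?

2.24

32.38 − 1.474 = 30.906, limited to 2 d.p. → 4 s.f.; 5.97 + 7.8 = 13.77, limited to 1 d.p. → 3 s.f.
Carrying full precision, 30.906 ÷ 13.77 = 2.24444444444…; keep min(4, 3) = 3 s.f.
Rounded to 3 significant figures: 2.24.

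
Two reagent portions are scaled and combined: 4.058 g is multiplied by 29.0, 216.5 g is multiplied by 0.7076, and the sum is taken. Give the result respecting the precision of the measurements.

271 g

4.058 × 29.0 = 117.682 → 118 g (3 s.f., last digit at the 10^0 place).
216.5 × 0.7076 = 153.1954 → 153.2 g (4 s.f., last digit at the 10^-1 place).
Sum: 270.8774 g; keep the coarser place, 10^0.
Result: 271 g.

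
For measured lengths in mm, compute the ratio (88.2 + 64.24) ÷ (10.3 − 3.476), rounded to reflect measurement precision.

88.2 + 64.24 = 152.44, limited to 1 d.p. → 4 s.f.; 10.3 − 3.476 = 6.824, limited to 1 d.p. → 2 s.f.
Carrying full precision, 152.44 ÷ 6.824 = 22.3388042204…; keep min(4, 2) = 2 s.f.
Rounded to 2 significant figures: 22.

22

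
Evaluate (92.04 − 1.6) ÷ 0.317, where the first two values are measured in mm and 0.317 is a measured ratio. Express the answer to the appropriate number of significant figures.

92.04 mm − 1.6 mm = 90.44 mm; the difference is limited to 1 decimal place (3 s.f.).
Carrying full precision, 90.44 ÷ 0.317 = 285.299684543… mm; 0.317 has 3 s.f., so the result keeps min(3, 3) = 3 s.f.
Rounded to 3 significant figures: 285 mm.

285 mm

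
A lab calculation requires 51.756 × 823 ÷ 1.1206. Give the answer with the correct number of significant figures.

3.80 × 10^4

51.756 × 823 ÷ 1.1206 = 38011.0547921…
Multiplication/division keeps the fewest significant figures: 51.756 → 5 s.f., 823 → 3 s.f., 1.1206 → 5 s.f.; limit is 3.
Rounded to 3 significant figures: 3.80 × 10^4.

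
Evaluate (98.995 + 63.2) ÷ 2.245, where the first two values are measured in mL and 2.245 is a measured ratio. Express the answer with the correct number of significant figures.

72.25 mL

98.995 mL + 63.2 mL = 162.195 mL; the sum is limited to 1 decimal place (4 s.f.).
Carrying full precision, 162.195 ÷ 2.245 = 72.2472160356… mL; 2.245 has 4 s.f., so the result keeps min(4, 4) = 4 s.f.
Rounded to 4 significant figures: 72.25 mL.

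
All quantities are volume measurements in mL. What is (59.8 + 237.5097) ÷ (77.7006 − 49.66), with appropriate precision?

10.60

59.8 + 237.5097 = 297.3097, limited to 1 d.p. → 4 s.f.; 77.7006 − 49.66 = 28.0406, limited to 2 d.p. → 4 s.f.
Carrying full precision, 297.3097 ÷ 28.0406 = 10.6028294687…; keep min(4, 4) = 4 s.f.
Rounded to 4 significant figures: 10.60.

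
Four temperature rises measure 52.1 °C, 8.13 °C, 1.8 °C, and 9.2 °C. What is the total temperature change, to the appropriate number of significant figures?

71.2 °C

52.1 °C + 8.13 °C + 1.8 °C + 9.2 °C = 71.23 °C.
Addition/subtraction keeps the fewest decimal places: 52.1 → 1 decimal place, 8.13 → 2 decimal places, 1.8 → 1 decimal place, 9.2 → 1 decimal place; limit is 1.
Rounded to 1 decimal place: 71.2 °C.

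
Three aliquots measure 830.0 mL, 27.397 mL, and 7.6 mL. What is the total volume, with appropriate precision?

865.0 mL

830.0 mL + 27.397 mL + 7.6 mL = 864.997 mL.
Addition/subtraction keeps the fewest decimal places: 830.0 → 1 decimal place, 27.397 → 3 decimal places, 7.6 → 1 decimal place; limit is 1.
Rounded to 1 decimal place: 865.0 mL.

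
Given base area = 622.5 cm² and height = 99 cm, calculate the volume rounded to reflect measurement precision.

6.2 × 10^4 cm³

volume = 622.5 cm² × 99 cm = 61627.5 cm³.
622.5 has 4 significant figures; 99 has 2.
Division/multiplication keeps the fewest: 2 significant figures.
Rounded: 6.2 × 10^4 cm³.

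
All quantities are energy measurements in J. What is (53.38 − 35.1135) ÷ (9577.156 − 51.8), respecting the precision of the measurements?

53.38 − 35.1135 = 18.2665, limited to 2 d.p. → 4 s.f.; 9577.156 − 51.8 = 9525.356, limited to 1 d.p. → 5 s.f.
Carrying full precision, 18.2665 ÷ 9525.356 = 0.00191767110857…; keep min(4, 5) = 4 s.f.
Rounded to 4 significant figures: 0.001918.

0.001918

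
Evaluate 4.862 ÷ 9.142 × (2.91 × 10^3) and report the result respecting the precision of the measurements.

4.862 ÷ 9.142 × (2.91 × 10^3) = 1547.62852767…
Multiplication/division keeps the fewest significant figures: 4.862 → 4 s.f., 9.142 → 4 s.f., 2.91 × 10^3 → 3 s.f.; limit is 3.
Rounded to 3 significant figures: 1.55 × 10^3.

1.55 × 10^3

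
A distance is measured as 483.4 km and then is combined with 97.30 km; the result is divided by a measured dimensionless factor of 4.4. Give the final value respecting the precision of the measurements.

483.4 km + 97.30 km = 580.70 km; the sum is limited to 1 decimal place (4 s.f.).
Carrying full precision, 580.70 ÷ 4.4 = 131.977272727… km; 4.4 has 2 s.f., so the result keeps min(4, 2) = 2 s.f.
Rounded to 2 significant figures: 1.3 × 10² km.

1.3 × 10² km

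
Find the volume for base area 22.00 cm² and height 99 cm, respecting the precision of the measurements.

volume = 22.00 cm² × 99 cm = 2178 cm³.
22.00 has 4 significant figures; 99 has 2.
Division/multiplication keeps the fewest: 2 significant figures.
Rounded: 2.2 × 10³ cm³.

2.2 × 10³ cm³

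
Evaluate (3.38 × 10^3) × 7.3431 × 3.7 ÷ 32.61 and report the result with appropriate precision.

(3.38 × 10^3) × 7.3431 × 3.7 ÷ 32.61 = 2816.09348666…
Multiplication/division keeps the fewest significant figures: 3.38 × 10^3 → 3 s.f., 7.3431 → 5 s.f., 3.7 → 2 s.f., 32.61 → 4 s.f.; limit is 2.
Rounded to 2 significant figures: 2.8 × 10^3.

2.8 × 10^3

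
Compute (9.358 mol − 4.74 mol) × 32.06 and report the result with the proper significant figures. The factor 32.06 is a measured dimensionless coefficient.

148 mol

9.358 mol − 4.74 mol = 4.618 mol; the difference is limited to 2 decimal places (3 s.f.).
Carrying full precision, 4.618 × 32.06 = 148.05308 mol; 32.06 has 4 s.f., so the result keeps min(3, 4) = 3 s.f.
Rounded to 3 significant figures: 148 mol.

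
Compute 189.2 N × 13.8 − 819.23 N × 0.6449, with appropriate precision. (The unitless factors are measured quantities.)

189.2 × 13.8 = 2610.96 → 2.61 × 10^3 N (3 s.f., last digit at the 10^1 place).
819.23 × 0.6449 = 528.321427 → 528.3 N (4 s.f., last digit at the 10^-1 place).
Difference: 2082.638573 N; keep the coarser place, 10^1.
Result: 2.08 × 10^3 N.

2.08 × 10^3 N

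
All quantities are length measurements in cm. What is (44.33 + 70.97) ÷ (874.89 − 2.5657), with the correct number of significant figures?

44.33 + 70.97 = 115.30, limited to 2 d.p. → 5 s.f.; 874.89 − 2.5657 = 872.3243, limited to 2 d.p. → 5 s.f.
Carrying full precision, 115.30 ÷ 872.3243 = 0.132175614046…; keep min(5, 5) = 5 s.f.
Rounded to 5 significant figures: 0.13218.

0.13218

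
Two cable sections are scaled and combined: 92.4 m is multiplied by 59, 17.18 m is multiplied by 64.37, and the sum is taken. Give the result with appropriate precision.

6.6 × 10^3 m

92.4 × 59 = 5451.6 → 5.5 × 10^3 m (2 s.f., last digit at the 10^2 place).
17.18 × 64.37 = 1105.8766 → 1106 m (4 s.f., last digit at the 10^0 place).
Sum: 6557.4766 m; keep the coarser place, 10^2.
Result: 6.6 × 10^3 m.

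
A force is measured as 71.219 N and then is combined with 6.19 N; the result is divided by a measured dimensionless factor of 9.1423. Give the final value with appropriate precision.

71.219 N + 6.19 N = 77.409 N; the sum is limited to 2 decimal places (4 s.f.).
Carrying full precision, 77.409 ÷ 9.1423 = 8.46712534045… N; 9.1423 has 5 s.f., so the result keeps min(4, 5) = 4 s.f.
Rounded to 4 significant figures: 8.467 N.

8.467 N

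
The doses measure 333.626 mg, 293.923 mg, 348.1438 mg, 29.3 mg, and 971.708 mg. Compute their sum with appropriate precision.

333.626 mg + 293.923 mg + 348.1438 mg + 29.3 mg + 971.708 mg = 1976.7008 mg.
Addition/subtraction keeps the fewest decimal places: 333.626 → 3 decimal places, 293.923 → 3 decimal places, 348.1438 → 4 decimal places, 29.3 → 1 decimal place, 971.708 → 3 decimal places; limit is 1.
Rounded to 1 decimal place: 1976.7 mg.

1976.7 mg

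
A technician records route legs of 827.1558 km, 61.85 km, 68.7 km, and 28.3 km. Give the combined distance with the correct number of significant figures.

827.1558 km + 61.85 km + 68.7 km + 28.3 km = 986.0058 km.
Addition/subtraction keeps the fewest decimal places: 827.1558 → 4 decimal places, 61.85 → 2 decimal places, 68.7 → 1 decimal place, 28.3 → 1 decimal place; limit is 1.
Rounded to 1 decimal place: 986.0 km.

986.0 km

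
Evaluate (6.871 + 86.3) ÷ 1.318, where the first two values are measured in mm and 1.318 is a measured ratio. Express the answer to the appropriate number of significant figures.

6.871 mm + 86.3 mm = 93.171 mm; the sum is limited to 1 decimal place (3 s.f.).
Carrying full precision, 93.171 ÷ 1.318 = 70.691198786… mm; 1.318 has 4 s.f., so the result keeps min(3, 4) = 3 s.f.
Rounded to 3 significant figures: 70.7 mm.

70.7 mm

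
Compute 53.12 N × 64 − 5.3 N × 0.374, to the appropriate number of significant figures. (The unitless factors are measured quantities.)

3.4 × 10³ N

53.12 × 64 = 3399.68 → 3.4 × 10³ N (2 s.f., last digit at the 10^2 place).
5.3 × 0.374 = 1.9822 → 2.0 N (2 s.f., last digit at the 10^-1 place).
Difference: 3397.6978 N; keep the coarser place, 10^2.
Result: 3.4 × 10³ N.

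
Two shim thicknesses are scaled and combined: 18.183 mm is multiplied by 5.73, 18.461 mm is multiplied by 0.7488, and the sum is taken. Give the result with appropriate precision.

118 mm

18.183 × 5.73 = 104.18859 → 104 mm (3 s.f., last digit at the 10^0 place).
18.461 × 0.7488 = 13.8235968 → 13.82 mm (4 s.f., last digit at the 10^-2 place).
Sum: 118.0121868 mm; keep the coarser place, 10^0.
Result: 118 mm.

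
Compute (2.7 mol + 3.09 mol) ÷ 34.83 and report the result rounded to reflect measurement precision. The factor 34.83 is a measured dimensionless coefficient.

0.17 mol

2.7 mol + 3.09 mol = 5.79 mol; the sum is limited to 1 decimal place (2 s.f.).
Carrying full precision, 5.79 ÷ 34.83 = 0.166236003445… mol; 34.83 has 4 s.f., so the result keeps min(2, 4) = 2 s.f.
Rounded to 2 significant figures: 0.17 mol.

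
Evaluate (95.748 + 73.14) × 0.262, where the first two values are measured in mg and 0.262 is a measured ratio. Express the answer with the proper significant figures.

95.748 mg + 73.14 mg = 168.888 mg; the sum is limited to 2 decimal places (5 s.f.).
Carrying full precision, 168.888 × 0.262 = 44.248656 mg; 0.262 has 3 s.f., so the result keeps min(5, 3) = 3 s.f.
Rounded to 3 significant figures: 44.2 mg.

44.2 mg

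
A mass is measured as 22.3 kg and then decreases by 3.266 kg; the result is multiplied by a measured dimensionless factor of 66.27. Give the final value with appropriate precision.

22.3 kg − 3.266 kg = 19.034 kg; the difference is limited to 1 decimal place (3 s.f.).
Carrying full precision, 19.034 × 66.27 = 1261.38318 kg; 66.27 has 4 s.f., so the result keeps min(3, 4) = 3 s.f.
Rounded to 3 significant figures: 1.26 × 10³ kg.

1.26 × 10³ kg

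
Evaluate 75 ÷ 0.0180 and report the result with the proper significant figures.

4.2 × 10^3

75 ÷ 0.0180 = 4166.66666667…
Multiplication/division keeps the fewest significant figures: 75 → 2 s.f., 0.0180 → 3 s.f.; limit is 2.
Rounded to 2 significant figures: 4.2 × 10^3.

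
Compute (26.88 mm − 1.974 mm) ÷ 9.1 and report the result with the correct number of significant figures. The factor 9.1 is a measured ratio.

26.88 mm − 1.974 mm = 24.906 mm; the difference is limited to 2 decimal places (4 s.f.).
Carrying full precision, 24.906 ÷ 9.1 = 2.73692307692… mm; 9.1 has 2 s.f., so the result keeps min(4, 2) = 2 s.f.
Rounded to 2 significant figures: 2.7 mm.

2.7 mm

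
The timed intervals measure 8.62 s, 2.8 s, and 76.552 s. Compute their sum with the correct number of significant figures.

8.62 s + 2.8 s + 76.552 s = 87.972 s.
Addition/subtraction keeps the fewest decimal places: 8.62 → 2 decimal places, 2.8 → 1 decimal place, 76.552 → 3 decimal places; limit is 1.
Rounded to 1 decimal place: 88.0 s.

88.0 s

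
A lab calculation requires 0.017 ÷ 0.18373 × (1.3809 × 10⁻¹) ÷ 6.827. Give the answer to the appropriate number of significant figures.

1.9 × 10⁻³

0.017 ÷ 0.18373 × (1.3809 × 10⁻¹) ÷ 6.827 = 0.00187154887509…
Multiplication/division keeps the fewest significant figures: 0.017 → 2 s.f., 0.18373 → 5 s.f., 1.3809 × 10⁻¹ → 5 s.f., 6.827 → 4 s.f.; limit is 2.
Rounded to 2 significant figures: 1.9 × 10⁻³.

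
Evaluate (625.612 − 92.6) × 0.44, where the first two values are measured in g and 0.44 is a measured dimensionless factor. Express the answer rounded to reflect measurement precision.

2.3 × 10^2 g

625.612 g − 92.6 g = 533.012 g; the difference is limited to 1 decimal place (4 s.f.).
Carrying full precision, 533.012 × 0.44 = 234.52528 g; 0.44 has 2 s.f., so the result keeps min(4, 2) = 2 s.f.
Rounded to 2 significant figures: 2.3 × 10^2 g.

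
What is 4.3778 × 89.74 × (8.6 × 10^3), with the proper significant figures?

3.4 × 10^6

4.3778 × 89.74 × (8.6 × 10^3) = 3378628.4392
Multiplication/division keeps the fewest significant figures: 4.3778 → 5 s.f., 89.74 → 4 s.f., 8.6 × 10^3 → 2 s.f.; limit is 2.
Rounded to 2 significant figures: 3.4 × 10^6.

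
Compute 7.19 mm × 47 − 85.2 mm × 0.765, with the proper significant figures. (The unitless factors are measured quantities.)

7.19 × 47 = 337.93 → 3.4 × 10² mm (2 s.f., last digit at the 10^1 place).
85.2 × 0.765 = 65.178 → 65.2 mm (3 s.f., last digit at the 10^-1 place).
Difference: 272.752 mm; keep the coarser place, 10^1.
Result: 2.7 × 10² mm.

2.7 × 10² mm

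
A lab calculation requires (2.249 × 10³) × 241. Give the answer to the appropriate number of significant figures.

(2.249 × 10³) × 241 = 542009
Multiplication/division keeps the fewest significant figures: 2.249 × 10³ → 4 s.f., 241 → 3 s.f.; limit is 3.
Rounded to 3 significant figures: 5.42 × 10⁵.

5.42 × 10⁵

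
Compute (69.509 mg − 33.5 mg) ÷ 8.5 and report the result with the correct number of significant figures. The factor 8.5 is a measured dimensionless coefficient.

69.509 mg − 33.5 mg = 36.009 mg; the difference is limited to 1 decimal place (3 s.f.).
Carrying full precision, 36.009 ÷ 8.5 = 4.23635294118… mg; 8.5 has 2 s.f., so the result keeps min(3, 2) = 2 s.f.
Rounded to 2 significant figures: 4.2 mg.

4.2 mg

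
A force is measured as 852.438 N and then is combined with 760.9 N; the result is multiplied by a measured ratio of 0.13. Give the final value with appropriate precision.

2.1 × 10^2 N

852.438 N + 760.9 N = 1613.338 N; the sum is limited to 1 decimal place (5 s.f.).
Carrying full precision, 1613.338 × 0.13 = 209.73394 N; 0.13 has 2 s.f., so the result keeps min(5, 2) = 2 s.f.
Rounded to 2 significant figures: 2.1 × 10^2 N.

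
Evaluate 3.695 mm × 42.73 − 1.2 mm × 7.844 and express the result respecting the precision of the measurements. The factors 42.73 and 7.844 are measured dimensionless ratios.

148.5 mm

3.695 × 42.73 = 157.88735 → 157.9 mm (4 s.f., last digit at the 10^-1 place).
1.2 × 7.844 = 9.4128 → 9.4 mm (2 s.f., last digit at the 10^-1 place).
Difference: 148.47455 mm; keep the coarser place, 10^-1.
Result: 148.5 mm.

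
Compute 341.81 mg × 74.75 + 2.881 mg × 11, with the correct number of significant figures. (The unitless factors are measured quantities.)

2.558 × 10⁴ mg

341.81 × 74.75 = 25550.2975 → 2.555 × 10⁴ mg (4 s.f., last digit at the 10^1 place).
2.881 × 11 = 31.691 → 32 mg (2 s.f., last digit at the 10^0 place).
Sum: 25581.9885 mg; keep the coarser place, 10^1.
Result: 2.558 × 10⁴ mg.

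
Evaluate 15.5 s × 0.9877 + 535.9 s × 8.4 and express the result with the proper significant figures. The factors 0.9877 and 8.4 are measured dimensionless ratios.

15.5 × 0.9877 = 15.30935 → 15.3 s (3 s.f., last digit at the 10^-1 place).
535.9 × 8.4 = 4501.56 → 4.5 × 10^3 s (2 s.f., last digit at the 10^2 place).
Sum: 4516.86935 s; keep the coarser place, 10^2.
Result: 4.5 × 10^3 s.

4.5 × 10^3 s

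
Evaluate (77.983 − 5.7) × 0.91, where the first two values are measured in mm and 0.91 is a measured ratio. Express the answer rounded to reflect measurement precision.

77.983 mm − 5.7 mm = 72.283 mm; the difference is limited to 1 decimal place (3 s.f.).
Carrying full precision, 72.283 × 0.91 = 65.77753 mm; 0.91 has 2 s.f., so the result keeps min(3, 2) = 2 s.f.
Rounded to 2 significant figures: 66 mm.

66 mm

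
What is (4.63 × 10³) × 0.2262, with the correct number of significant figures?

1.05 × 10³

(4.63 × 10³) × 0.2262 = 1047.306
Multiplication/division keeps the fewest significant figures: 4.63 × 10³ → 3 s.f., 0.2262 → 4 s.f.; limit is 3.
Rounded to 3 significant figures: 1.05 × 10³.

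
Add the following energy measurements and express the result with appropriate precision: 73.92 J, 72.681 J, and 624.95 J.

73.92 J + 72.681 J + 624.95 J = 771.551 J.
Addition/subtraction keeps the fewest decimal places: 73.92 → 2 decimal places, 72.681 → 3 decimal places, 624.95 → 2 decimal places; limit is 2.
Rounded to 2 decimal places: 771.55 J.

771.55 J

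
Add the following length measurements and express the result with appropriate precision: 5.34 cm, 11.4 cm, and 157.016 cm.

5.34 cm + 11.4 cm + 157.016 cm = 173.756 cm.
Addition/subtraction keeps the fewest decimal places: 5.34 → 2 decimal places, 11.4 → 1 decimal place, 157.016 → 3 decimal places; limit is 1.
Rounded to 1 decimal place: 173.8 cm.

173.8 cm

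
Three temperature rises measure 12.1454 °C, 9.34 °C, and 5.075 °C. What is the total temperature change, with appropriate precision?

12.1454 °C + 9.34 °C + 5.075 °C = 26.5604 °C.
Addition/subtraction keeps the fewest decimal places: 12.1454 → 4 decimal places, 9.34 → 2 decimal places, 5.075 → 3 decimal places; limit is 2.
Rounded to 2 decimal places: 26.56 °C.

26.56 °C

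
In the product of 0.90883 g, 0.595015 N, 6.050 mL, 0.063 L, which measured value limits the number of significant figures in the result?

0.90883 g → 5 s.f.; 0.595015 N → 6 s.f.; 6.050 mL → 4 s.f.; 0.063 L → 2 s.f.
The fewest is 2 significant figures, from 0.063 L.

0.063 L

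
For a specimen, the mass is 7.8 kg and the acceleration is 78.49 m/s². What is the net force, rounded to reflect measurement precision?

6.1 × 10^2 N

net force = 7.8 kg × 78.49 m/s² = 612.222 N.
7.8 has 2 significant figures; 78.49 has 4.
Division/multiplication keeps the fewest: 2 significant figures.
Rounded: 6.1 × 10^2 N.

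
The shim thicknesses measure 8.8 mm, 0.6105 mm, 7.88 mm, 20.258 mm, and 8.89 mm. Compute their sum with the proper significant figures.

8.8 mm + 0.6105 mm + 7.88 mm + 20.258 mm + 8.89 mm = 46.4385 mm.
Addition/subtraction keeps the fewest decimal places: 8.8 → 1 decimal place, 0.6105 → 4 decimal places, 7.88 → 2 decimal places, 20.258 → 3 decimal places, 8.89 → 2 decimal places; limit is 1.
Rounded to 1 decimal place: 46.4 mm.

46.4 mm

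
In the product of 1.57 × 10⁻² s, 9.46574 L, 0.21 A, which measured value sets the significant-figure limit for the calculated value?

1.57 × 10⁻² s → 3 s.f.; 9.46574 L → 6 s.f.; 0.21 A → 2 s.f.
The fewest is 2 significant figures, from 0.21 A.

0.21 A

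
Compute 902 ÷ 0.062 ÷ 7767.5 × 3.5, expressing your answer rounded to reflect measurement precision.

6.6

902 ÷ 0.062 ÷ 7767.5 × 3.5 = 6.55543673495…
Multiplication/division keeps the fewest significant figures: 902 → 3 s.f., 0.062 → 2 s.f., 7767.5 → 5 s.f., 3.5 → 2 s.f.; limit is 2.
Rounded to 2 significant figures: 6.6.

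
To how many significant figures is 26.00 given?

26.00: trailing zeros after a decimal point are significant.

4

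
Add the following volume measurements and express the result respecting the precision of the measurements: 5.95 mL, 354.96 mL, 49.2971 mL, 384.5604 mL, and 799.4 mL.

5.95 mL + 354.96 mL + 49.2971 mL + 384.5604 mL + 799.4 mL = 1594.1675 mL.
Addition/subtraction keeps the fewest decimal places: 5.95 → 2 decimal places, 354.96 → 2 decimal places, 49.2971 → 4 decimal places, 384.5604 → 4 decimal places, 799.4 → 1 decimal place; limit is 1.
Rounded to 1 decimal place: 1594.2 mL.

1594.2 mL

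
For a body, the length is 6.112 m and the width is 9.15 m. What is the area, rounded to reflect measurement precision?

area = 6.112 m × 9.15 m = 55.9248 m².
6.112 has 4 significant figures; 9.15 has 3.
Division/multiplication keeps the fewest: 3 significant figures.
Rounded: 55.9 m².

55.9 m²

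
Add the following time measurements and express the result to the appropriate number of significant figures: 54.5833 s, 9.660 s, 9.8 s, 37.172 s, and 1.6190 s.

54.5833 s + 9.660 s + 9.8 s + 37.172 s + 1.6190 s = 112.8343 s.
Addition/subtraction keeps the fewest decimal places: 54.5833 → 4 decimal places, 9.660 → 3 decimal places, 9.8 → 1 decimal place, 37.172 → 3 decimal places, 1.6190 → 4 decimal places; limit is 1.
Rounded to 1 decimal place: 1.128 × 10² s.

1.128 × 10² s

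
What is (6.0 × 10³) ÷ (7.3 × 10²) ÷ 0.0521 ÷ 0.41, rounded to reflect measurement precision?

(6.0 × 10³) ÷ (7.3 × 10²) ÷ 0.0521 ÷ 0.41 = 384.774967567…
Multiplication/division keeps the fewest significant figures: 6.0 × 10³ → 2 s.f., 7.3 × 10² → 2 s.f., 0.0521 → 3 s.f., 0.41 → 2 s.f.; limit is 2.
Rounded to 2 significant figures: 3.8 × 10².

3.8 × 10²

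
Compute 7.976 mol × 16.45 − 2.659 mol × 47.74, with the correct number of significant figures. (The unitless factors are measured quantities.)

7.976 × 16.45 = 131.2052 → 1.312 × 10^2 mol (4 s.f., last digit at the 10^-1 place).
2.659 × 47.74 = 126.94066 → 126.9 mol (4 s.f., last digit at the 10^-1 place).
Difference: 4.26454 mol; keep the coarser place, 10^-1.
Result: 4.3 mol.

4.3 mol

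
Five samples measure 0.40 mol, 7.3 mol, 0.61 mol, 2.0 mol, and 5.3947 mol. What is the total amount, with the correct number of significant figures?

0.40 mol + 7.3 mol + 0.61 mol + 2.0 mol + 5.3947 mol = 15.7047 mol.
Addition/subtraction keeps the fewest decimal places: 0.40 → 2 decimal places, 7.3 → 1 decimal place, 0.61 → 2 decimal places, 2.0 → 1 decimal place, 5.3947 → 4 decimal places; limit is 1.
Rounded to 1 decimal place: 15.7 mol.

15.7 mol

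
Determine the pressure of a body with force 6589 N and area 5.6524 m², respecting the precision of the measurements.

1166 Pa

pressure = 6589 N ÷ 5.6524 m² = 1165.69952587… Pa.
6589 has 4 significant figures; 5.6524 has 5.
Division/multiplication keeps the fewest: 4 significant figures.
Rounded: 1166 Pa.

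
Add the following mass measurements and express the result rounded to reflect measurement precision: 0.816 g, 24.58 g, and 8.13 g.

0.816 g + 24.58 g + 8.13 g = 33.526 g.
Addition/subtraction keeps the fewest decimal places: 0.816 → 3 decimal places, 24.58 → 2 decimal places, 8.13 → 2 decimal places; limit is 2.
Rounded to 2 decimal places: 33.53 g.

33.53 g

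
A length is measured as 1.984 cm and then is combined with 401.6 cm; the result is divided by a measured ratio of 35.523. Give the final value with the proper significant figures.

1.984 cm + 401.6 cm = 403.584 cm; the sum is limited to 1 decimal place (4 s.f.).
Carrying full precision, 403.584 ÷ 35.523 = 11.3612026011… cm; 35.523 has 5 s.f., so the result keeps min(4, 5) = 4 s.f.
Rounded to 4 significant figures: 11.36 cm.

11.36 cm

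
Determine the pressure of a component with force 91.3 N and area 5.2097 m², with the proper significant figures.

pressure = 91.3 N ÷ 5.2097 m² = 17.5250014396… Pa.
91.3 has 3 significant figures; 5.2097 has 5.
Division/multiplication keeps the fewest: 3 significant figures.
Rounded: 17.5 Pa.

17.5 Pa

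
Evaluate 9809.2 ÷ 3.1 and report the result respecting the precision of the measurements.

9809.2 ÷ 3.1 = 3164.25806452…
Multiplication/division keeps the fewest significant figures: 9809.2 → 5 s.f., 3.1 → 2 s.f.; limit is 2.
Rounded to 2 significant figures: 3.2 × 10^3.

3.2 × 10^3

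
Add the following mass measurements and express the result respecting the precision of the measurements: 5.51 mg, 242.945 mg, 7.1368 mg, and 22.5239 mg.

5.51 mg + 242.945 mg + 7.1368 mg + 22.5239 mg = 278.1157 mg.
Addition/subtraction keeps the fewest decimal places: 5.51 → 2 decimal places, 242.945 → 3 decimal places, 7.1368 → 4 decimal places, 22.5239 → 4 decimal places; limit is 2.
Rounded to 2 decimal places: 278.12 mg.

278.12 mg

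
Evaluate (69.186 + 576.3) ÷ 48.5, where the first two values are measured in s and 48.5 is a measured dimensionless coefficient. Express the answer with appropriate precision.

13.3 s

69.186 s + 576.3 s = 645.486 s; the sum is limited to 1 decimal place (4 s.f.).
Carrying full precision, 645.486 ÷ 48.5 = 13.3089896907… s; 48.5 has 3 s.f., so the result keeps min(4, 3) = 3 s.f.
Rounded to 3 significant figures: 13.3 s.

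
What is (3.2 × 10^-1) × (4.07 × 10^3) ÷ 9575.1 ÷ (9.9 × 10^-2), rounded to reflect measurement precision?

1.4

(3.2 × 10^-1) × (4.07 × 10^3) ÷ 9575.1 ÷ (9.9 × 10^-2) = 1.37393401171…
Multiplication/division keeps the fewest significant figures: 3.2 × 10^-1 → 2 s.f., 4.07 × 10^3 → 3 s.f., 9575.1 → 5 s.f., 9.9 × 10^-2 → 2 s.f.; limit is 2.
Rounded to 2 significant figures: 1.4.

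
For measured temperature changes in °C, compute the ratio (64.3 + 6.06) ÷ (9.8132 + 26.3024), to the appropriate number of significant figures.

64.3 + 6.06 = 70.36, limited to 1 d.p. → 3 s.f.; 9.8132 + 26.3024 = 36.1156, limited to 4 d.p. → 6 s.f.
Carrying full precision, 70.36 ÷ 36.1156 = 1.9481885944…; keep min(3, 6) = 3 s.f.
Rounded to 3 significant figures: 1.95.

1.95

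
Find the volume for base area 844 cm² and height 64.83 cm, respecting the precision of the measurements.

5.47 × 10^4 cm³

volume = 844 cm² × 64.83 cm = 54716.52 cm³.
844 has 3 significant figures; 64.83 has 4.
Division/multiplication keeps the fewest: 3 significant figures.
Rounded: 5.47 × 10^4 cm³.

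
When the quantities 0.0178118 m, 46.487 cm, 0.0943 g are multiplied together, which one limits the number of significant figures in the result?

0.0178118 m → 6 s.f.; 46.487 cm → 5 s.f.; 0.0943 g → 3 s.f.
The fewest is 3 significant figures, from 0.0943 g.

0.0943 g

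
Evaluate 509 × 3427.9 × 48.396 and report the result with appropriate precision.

8.44 × 10⁷

509 × 3427.9 × 48.396 = 84441394.0356
Multiplication/division keeps the fewest significant figures: 509 → 3 s.f., 3427.9 → 5 s.f., 48.396 → 5 s.f.; limit is 3.
Rounded to 3 significant figures: 8.44 × 10⁷.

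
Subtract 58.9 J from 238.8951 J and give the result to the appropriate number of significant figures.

238.8951 J − 58.9 J = 179.9951 J.
Addition/subtraction keeps the fewest decimal places: 238.8951 → 4 decimal places, 58.9 → 1 decimal place; limit is 1.
Rounded to 1 decimal place: 180.0 J.

180.0 J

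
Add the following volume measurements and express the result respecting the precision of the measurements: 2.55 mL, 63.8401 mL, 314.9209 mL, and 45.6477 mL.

2.55 mL + 63.8401 mL + 314.9209 mL + 45.6477 mL = 426.9587 mL.
Addition/subtraction keeps the fewest decimal places: 2.55 → 2 decimal places, 63.8401 → 4 decimal places, 314.9209 → 4 decimal places, 45.6477 → 4 decimal places; limit is 2.
Rounded to 2 decimal places: 4.2696 × 10² mL.

4.2696 × 10² mL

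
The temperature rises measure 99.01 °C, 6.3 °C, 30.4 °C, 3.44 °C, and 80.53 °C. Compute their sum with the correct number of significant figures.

99.01 °C + 6.3 °C + 30.4 °C + 3.44 °C + 80.53 °C = 219.68 °C.
Addition/subtraction keeps the fewest decimal places: 99.01 → 2 decimal places, 6.3 → 1 decimal place, 30.4 → 1 decimal place, 3.44 → 2 decimal places, 80.53 → 2 decimal places; limit is 1.
Rounded to 1 decimal place: 219.7 °C.

219.7 °C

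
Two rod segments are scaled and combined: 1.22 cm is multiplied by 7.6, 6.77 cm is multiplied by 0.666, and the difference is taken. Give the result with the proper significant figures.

4.8 cm

1.22 × 7.6 = 9.272 → 9.3 cm (2 s.f., last digit at the 10^-1 place).
6.77 × 0.666 = 4.50882 → 4.51 cm (3 s.f., last digit at the 10^-2 place).
Difference: 4.76318 cm; keep the coarser place, 10^-1.
Result: 4.8 cm.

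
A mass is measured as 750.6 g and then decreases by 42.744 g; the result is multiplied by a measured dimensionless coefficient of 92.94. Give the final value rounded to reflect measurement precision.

6.579 × 10^4 g

750.6 g − 42.744 g = 707.856 g; the difference is limited to 1 decimal place (4 s.f.).
Carrying full precision, 707.856 × 92.94 = 65788.13664 g; 92.94 has 4 s.f., so the result keeps min(4, 4) = 4 s.f.
Rounded to 4 significant figures: 6.579 × 10^4 g.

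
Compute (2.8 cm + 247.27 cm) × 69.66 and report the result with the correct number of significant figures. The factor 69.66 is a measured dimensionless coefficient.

2.8 cm + 247.27 cm = 250.07 cm; the sum is limited to 1 decimal place (4 s.f.).
Carrying full precision, 250.07 × 69.66 = 17419.8762 cm; 69.66 has 4 s.f., so the result keeps min(4, 4) = 4 s.f.
Rounded to 4 significant figures: 1.742 × 10⁴ cm.

1.742 × 10⁴ cm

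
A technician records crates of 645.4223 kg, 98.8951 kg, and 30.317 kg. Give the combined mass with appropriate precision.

774.634 kg

645.4223 kg + 98.8951 kg + 30.317 kg = 774.6344 kg.
Addition/subtraction keeps the fewest decimal places: 645.4223 → 4 decimal places, 98.8951 → 4 decimal places, 30.317 → 3 decimal places; limit is 3.
Rounded to 3 decimal places: 774.634 kg.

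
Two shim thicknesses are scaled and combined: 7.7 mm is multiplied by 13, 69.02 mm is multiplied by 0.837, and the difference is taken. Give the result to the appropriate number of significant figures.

7.7 × 13 = 100.1 → 1.0 × 10² mm (2 s.f., last digit at the 10^1 place).
69.02 × 0.837 = 57.76974 → 57.8 mm (3 s.f., last digit at the 10^-1 place).
Difference: 42.33026 mm; keep the coarser place, 10^1.
Result: 4 × 10¹ mm.

4 × 10¹ mm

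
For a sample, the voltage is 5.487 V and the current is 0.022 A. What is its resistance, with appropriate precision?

resistance = 5.487 V ÷ 0.022 A = 249.409090909… Ω.
5.487 has 4 significant figures; 0.022 has 2.
Division/multiplication keeps the fewest: 2 significant figures.
Rounded: 2.5 × 10^2 Ω.

2.5 × 10^2 Ω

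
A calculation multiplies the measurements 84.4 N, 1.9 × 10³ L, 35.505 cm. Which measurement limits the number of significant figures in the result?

1.9 × 10³ L

84.4 N → 3 s.f.; 1.9 × 10³ L → 2 s.f.; 35.505 cm → 5 s.f.
The fewest is 2 significant figures, from 1.9 × 10³ L.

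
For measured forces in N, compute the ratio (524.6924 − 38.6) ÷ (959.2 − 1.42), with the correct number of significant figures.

0.5075

524.6924 − 38.6 = 486.0924, limited to 1 d.p. → 4 s.f.; 959.2 − 1.42 = 957.78, limited to 1 d.p. → 4 s.f.
Carrying full precision, 486.0924 ÷ 957.78 = 0.507519889745…; keep min(4, 4) = 4 s.f.
Rounded to 4 significant figures: 0.5075.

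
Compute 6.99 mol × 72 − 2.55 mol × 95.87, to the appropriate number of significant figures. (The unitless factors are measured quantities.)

6.99 × 72 = 503.28 → 5.0 × 10^2 mol (2 s.f., last digit at the 10^1 place).
2.55 × 95.87 = 244.4685 → 244 mol (3 s.f., last digit at the 10^0 place).
Difference: 258.8115 mol; keep the coarser place, 10^1.
Result: 2.6 × 10^2 mol.

2.6 × 10^2 mol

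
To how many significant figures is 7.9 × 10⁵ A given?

2

7.9 × 10⁵: in scientific notation every digit of the coefficient is significant.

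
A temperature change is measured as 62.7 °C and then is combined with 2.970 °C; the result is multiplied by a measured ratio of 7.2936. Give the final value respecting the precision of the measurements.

62.7 °C + 2.970 °C = 65.670 °C; the sum is limited to 1 decimal place (3 s.f.).
Carrying full precision, 65.670 × 7.2936 = 478.970712 °C; 7.2936 has 5 s.f., so the result keeps min(3, 5) = 3 s.f.
Rounded to 3 significant figures: 479 °C.

479 °C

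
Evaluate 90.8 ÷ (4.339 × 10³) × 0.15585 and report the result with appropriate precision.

0.00326

90.8 ÷ (4.339 × 10³) × 0.15585 = 0.00326139202581…
Multiplication/division keeps the fewest significant figures: 90.8 → 3 s.f., 4.339 × 10³ → 4 s.f., 0.15585 → 5 s.f.; limit is 3.
Rounded to 3 significant figures: 0.00326.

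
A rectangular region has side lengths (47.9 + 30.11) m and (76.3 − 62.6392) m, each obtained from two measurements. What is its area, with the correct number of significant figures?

1.07 × 10^3 m²

47.9 + 30.11 = 78.01, limited to 1 d.p. → 3 s.f.; 76.3 − 62.6392 = 13.6608, limited to 1 d.p. → 3 s.f.
Carrying full precision, 78.01 × 13.6608 = 1065.679008; keep min(3, 3) = 3 s.f.
Rounded to 3 significant figures: 1.07 × 10^3 m².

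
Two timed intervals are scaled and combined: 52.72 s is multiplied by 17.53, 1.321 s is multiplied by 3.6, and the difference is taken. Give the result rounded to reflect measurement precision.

919.4 s

52.72 × 17.53 = 924.1816 → 924.2 s (4 s.f., last digit at the 10^-1 place).
1.321 × 3.6 = 4.7556 → 4.8 s (2 s.f., last digit at the 10^-1 place).
Difference: 919.426 s; keep the coarser place, 10^-1.
Result: 919.4 s.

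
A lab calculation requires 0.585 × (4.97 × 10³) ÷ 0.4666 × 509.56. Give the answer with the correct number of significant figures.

0.585 × (4.97 × 10³) ÷ 0.4666 × 509.56 = 3175139.7814…
Multiplication/division keeps the fewest significant figures: 0.585 → 3 s.f., 4.97 × 10³ → 3 s.f., 0.4666 → 4 s.f., 509.56 → 5 s.f.; limit is 3.
Rounded to 3 significant figures: 3.18 × 10⁶.

3.18 × 10⁶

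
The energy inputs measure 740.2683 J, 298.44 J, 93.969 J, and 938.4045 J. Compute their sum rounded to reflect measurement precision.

2071.08 J

740.2683 J + 298.44 J + 93.969 J + 938.4045 J = 2071.0818 J.
Addition/subtraction keeps the fewest decimal places: 740.2683 → 4 decimal places, 298.44 → 2 decimal places, 93.969 → 3 decimal places, 938.4045 → 4 decimal places; limit is 2.
Rounded to 2 decimal places: 2071.08 J.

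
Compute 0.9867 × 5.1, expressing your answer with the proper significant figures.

0.9867 × 5.1 = 5.03217
Multiplication/division keeps the fewest significant figures: 0.9867 → 4 s.f., 5.1 → 2 s.f.; limit is 2.
Rounded to 2 significant figures: 5.0.

5.0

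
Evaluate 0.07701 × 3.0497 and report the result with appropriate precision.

0.2349

0.07701 × 3.0497 = 0.234857397
Multiplication/division keeps the fewest significant figures: 0.07701 → 4 s.f., 3.0497 → 5 s.f.; limit is 4.
Rounded to 4 significant figures: 0.2349.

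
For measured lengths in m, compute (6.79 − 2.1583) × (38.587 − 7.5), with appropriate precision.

144 m²

6.79 − 2.1583 = 4.6317, limited to 2 d.p. → 3 s.f.; 38.587 − 7.5 = 31.087, limited to 1 d.p. → 3 s.f.
Carrying full precision, 4.6317 × 31.087 = 143.9856579; keep min(3, 3) = 3 s.f.
Rounded to 3 significant figures: 144 m².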